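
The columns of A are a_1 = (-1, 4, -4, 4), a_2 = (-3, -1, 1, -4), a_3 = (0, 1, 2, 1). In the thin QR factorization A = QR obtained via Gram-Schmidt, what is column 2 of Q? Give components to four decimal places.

e_2 = (-0.8081, 0.1684, -0.1684, -0.5387)

a_1 = (-1, 4, -4, 4); ‖a_1‖ = 7.0000, so e_1 = (-0.1429, 0.5714, -0.5714, 0.5714).
e_1·a_2 = (-0.1429)·(-3) + 0.5714·(-1) + (-0.5714)·1 + 0.5714·(-4) = -3.0000.
u_2 = a_2 + 3.0000·e_1 = (-3.4286, 0.7143, -0.7143, -2.2857).
‖u_2‖ = 4.2426, so e_2 = (-0.8081, 0.1684, -0.1684, -0.5387).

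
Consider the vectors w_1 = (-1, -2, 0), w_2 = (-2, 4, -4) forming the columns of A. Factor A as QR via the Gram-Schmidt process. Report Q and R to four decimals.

Q = [[-0.4472, -0.5963], [-0.8944, 0.2981], [0.0000, -0.7454]], R = [[2.2361, -2.6833], [0.0000, 5.3666]]

w_1 = (-1, -2, 0); ‖w_1‖ = 2.2361, so q_1 = (-0.4472, -0.8944, 0.0000).
q_1·w_2 = (-0.4472)·(-2) + (-0.8944)·4 + 0.0000·(-4) = -2.6833.
u_2 = w_2 + 2.6833·q_1 = (-3.2000, 1.6000, -4.0000).
‖u_2‖ = 5.3666, so q_2 = (-0.5963, 0.2981, -0.7454).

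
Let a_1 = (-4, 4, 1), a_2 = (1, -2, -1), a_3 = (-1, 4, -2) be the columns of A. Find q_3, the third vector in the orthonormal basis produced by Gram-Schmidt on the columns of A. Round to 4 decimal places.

a_1 = (-4, 4, 1); ‖a_1‖ = 5.7446, so q_1 = (-0.6963, 0.6963, 0.1741).
q_1·a_2 = (-0.6963)·1 + 0.6963·(-2) + 0.1741·(-1) = -2.2630.
u_2 = a_2 + 2.2630·q_1 = (-0.5758, -0.4242, -0.6061).
‖u_2‖ = 0.9374, so q_2 = (-0.6142, -0.4526, -0.6465).
q_1·a_3 = (-0.6963)·(-1) + 0.6963·4 + 0.1741·(-2) = 3.1334; q_2·a_3 = (-0.6142)·(-1) + (-0.4526)·4 + (-0.6465)·(-2) = 0.0970.
u_3 = a_3 − 3.1334·q_1 − 0.0970·q_2 = (1.2414, 1.8621, -2.4828).
‖u_3‖ = 3.3425, so q_3 = (0.3714, 0.5571, -0.7428).

q_3 = (0.3714, 0.5571, -0.7428)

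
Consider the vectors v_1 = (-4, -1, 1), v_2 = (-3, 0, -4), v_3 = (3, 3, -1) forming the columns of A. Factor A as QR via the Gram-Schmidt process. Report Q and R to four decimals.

q_1 = v_1/‖v_1‖ = (-4, -1, 1)/4.2426 = (-0.9428, -0.2357, 0.2357).
r_{12} = q_1·v_2 = 1.8856.
u_2 = v_2 − 1.8856·q_1 = (-1.2222, 0.4444, -4.4444).
‖u_2‖ = 4.6308, so q_2 = (-0.2639, 0.0960, -0.9598).
r_{13} = q_1·v_3 = -3.7712; r_{23} = q_2·v_3 = 0.4559.
u_3 = v_3 + 3.7712·q_1 − 0.4559·q_2 = (-0.4352, 2.0674, 0.3264).
‖u_3‖ = 2.1377, so q_3 = (-0.2036, 0.9671, 0.1527).

Q = [[-0.9428, -0.2639, -0.2036], [-0.2357, 0.0960, 0.9671], [0.2357, -0.9598, 0.1527]], R = [[4.2426, 1.8856, -3.7712], [0.0000, 4.6308, 0.4559], [0.0000, 0.0000, 2.1377]]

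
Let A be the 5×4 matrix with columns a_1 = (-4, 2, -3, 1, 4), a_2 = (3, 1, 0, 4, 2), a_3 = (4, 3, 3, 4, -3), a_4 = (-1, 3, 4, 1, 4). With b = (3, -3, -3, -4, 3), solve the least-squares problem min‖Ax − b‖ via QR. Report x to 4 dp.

x = (-0.8259, 1.0871, -1.3480, -0.1052)

a_1 = (-4, 2, -3, 1, 4); ‖a_1‖ = 6.7823, so q_1 = (-0.5898, 0.2949, -0.4423, 0.1474, 0.5898).
q_1·a_2 = (-0.5898)·3 + 0.2949·1 + (-0.4423)·0 + 0.1474·4 + 0.5898·2 = 0.2949.
u_2 = a_2 − 0.2949·q_1 = (3.1739, 0.9130, 0.1304, 3.9565, 1.8261).
‖u_2‖ = 5.4693, so q_2 = (0.5803, 0.1669, 0.0238, 0.7234, 0.3339).
q_1·a_3 = (-0.5898)·4 + 0.2949·3 + (-0.4423)·3 + 0.1474·4 + 0.5898·(-3) = -3.9809; q_2·a_3 = 0.5803·4 + 0.1669·3 + 0.0238·3 + 0.7234·4 + 0.3339·(-3) = 4.7856.
u_3 = a_3 + 3.9809·q_1 − 4.7856·q_2 = (-1.1250, 3.3750, 1.1250, 1.1250, -2.2500).
‖u_3‖ = 4.5000, so q_3 = (-0.2500, 0.7500, 0.2500, 0.2500, -0.5000).
q_1·a_4 = (-0.5898)·(-1) + 0.2949·3 + (-0.4423)·4 + 0.1474·1 + 0.5898·4 = 2.2116; q_2·a_4 = 0.5803·(-1) + 0.1669·3 + 0.0238·4 + 0.7234·1 + 0.3339·4 = 2.0748; q_3·a_4 = (-0.2500)·(-1) + 0.7500·3 + 0.2500·4 + 0.2500·1 + (-0.5000)·4 = 1.7500.
u_4 = a_4 − 2.2116·q_1 − 2.0748·q_2 − 1.7500·q_3 = (-0.4622, 0.6890, 4.4913, -1.2645, 2.8779).
‖u_4‖ = 5.5445, so q_4 = (-0.0834, 0.1243, 0.8100, -0.2281, 0.5191).
Qᵀb = (-0.1474, -0.7234, -6.2500, -0.5835).
Back-substitute: x_4 = -0.5835/5.5445 = -0.1052.
x_3 = (-6.2500 − 1.7500·(-0.1052))/4.5000 = -1.3480.
x_2 = (-0.7234 − 4.7856·(-1.3480) − 2.0748·(-0.1052))/5.4693 = 1.0871.
x_1 = (-0.1474 − 0.2949·1.0871 + 3.9809·(-1.3480) − 2.2116·(-0.1052))/6.7823 = -0.8259.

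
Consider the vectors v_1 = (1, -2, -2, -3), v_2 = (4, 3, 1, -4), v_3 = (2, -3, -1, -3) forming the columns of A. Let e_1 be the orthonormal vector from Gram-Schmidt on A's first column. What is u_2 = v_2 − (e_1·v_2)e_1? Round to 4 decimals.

u_2 = (3.5556, 3.8889, 1.8889, -2.6667)

e_1 = v_1/‖v_1‖ = (1, -2, -2, -3)/4.2426 = (0.2357, -0.4714, -0.4714, -0.7071).
r_{12} = e_1·v_2 = 1.8856.
u_2 = v_2 − 1.8856·e_1 = (3.5556, 3.8889, 1.8889, -2.6667).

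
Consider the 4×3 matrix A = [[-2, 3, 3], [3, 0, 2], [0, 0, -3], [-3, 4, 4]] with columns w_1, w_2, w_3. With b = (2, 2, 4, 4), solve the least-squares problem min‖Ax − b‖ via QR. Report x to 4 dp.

x = (1.5201, 3.2915, -1.3170)

q_1 = w_1/‖w_1‖ = (-2, 3, 0, -3)/4.6904 = (-0.4264, 0.6396, 0.0000, -0.6396).
r_{12} = q_1·w_2 = -3.8376.
u_2 = w_2 + 3.8376·q_1 = (1.3636, 2.4545, 0.0000, 1.5455).
‖u_2‖ = 3.2051, so q_2 = (0.4255, 0.7658, 0.0000, 0.4822).
r_{13} = q_1·w_3 = -2.5584; r_{23} = q_2·w_3 = 4.7368.
u_3 = w_3 + 2.5584·q_1 − 4.7368·q_2 = (-0.1062, 0.0088, -3.0000, 0.0796).
‖u_3‖ = 3.0029, so q_3 = (-0.0354, 0.0029, -0.9990, 0.0265).
Qᵀb = (-2.1320, 4.3113, -3.9548).
Back-substitute: x_3 = -3.9548/3.0029 = -1.3170.
x_2 = (4.3113 − 4.7368·(-1.3170))/3.2051 = 3.2915.
x_1 = (-2.1320 + 3.8376·3.2915 + 2.5584·(-1.3170))/4.6904 = 1.5201.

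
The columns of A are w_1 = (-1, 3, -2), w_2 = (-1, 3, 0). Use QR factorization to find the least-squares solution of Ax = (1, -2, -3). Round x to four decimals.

w_1 = (-1, 3, -2); ‖w_1‖ = 3.7417, so e_1 = (-0.2673, 0.8018, -0.5345).
e_1·w_2 = (-0.2673)·(-1) + 0.8018·3 + (-0.5345)·0 = 2.6726.
u_2 = w_2 − 2.6726·e_1 = (-0.2857, 0.8571, 1.4286).
‖u_2‖ = 1.6903, so e_2 = (-0.1690, 0.5071, 0.8452).
Qᵀb = (-0.2673, -3.7187).
Back-substitute: x_2 = -3.7187/1.6903 = -2.2000.
x_1 = (-0.2673 − 2.6726·(-2.2000))/3.7417 = 1.5000.

x = (1.5000, -2.2000)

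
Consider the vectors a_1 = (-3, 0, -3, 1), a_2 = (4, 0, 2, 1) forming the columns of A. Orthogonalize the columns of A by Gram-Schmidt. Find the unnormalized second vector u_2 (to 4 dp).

u_2 = (1.3158, 0.0000, -0.6842, 1.8947)

a_1 = (-3, 0, -3, 1); ‖a_1‖ = 4.3589, so e_1 = (-0.6882, 0.0000, -0.6882, 0.2294).
e_1·a_2 = (-0.6882)·4 + 0.0000·0 + (-0.6882)·2 + 0.2294·1 = -3.9001.
u_2 = a_2 + 3.9001·e_1 = (1.3158, 0.0000, -0.6842, 1.8947).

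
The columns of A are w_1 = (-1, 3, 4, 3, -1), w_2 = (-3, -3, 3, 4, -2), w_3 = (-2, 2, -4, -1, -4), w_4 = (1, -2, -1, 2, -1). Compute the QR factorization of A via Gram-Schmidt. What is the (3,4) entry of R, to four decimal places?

e_1 = w_1/‖w_1‖ = (-1, 3, 4, 3, -1)/6.0000 = (-0.1667, 0.5000, 0.6667, 0.5000, -0.1667).
r_{12} = e_1·w_2 = 3.3333.
u_2 = w_2 − 3.3333·e_1 = (-2.4444, -4.6667, 0.7778, 2.3333, -1.4444).
‖u_2‖ = 5.9907, so e_2 = (-0.4080, -0.7790, 0.1298, 0.3895, -0.2411).
r_{13} = e_1·w_3 = -1.1667; r_{23} = e_2·w_3 = -0.6862.
u_3 = w_3 + 1.1667·e_1 + 0.6862·e_2 = (-2.4745, 2.0488, -3.1331, -0.1494, -4.3599).
‖u_3‖ = 6.2584, so e_3 = (-0.3954, 0.3274, -0.5006, -0.0239, -0.6966).
r_{34} = e_3·w_4 = 0.0994.

r_{34} = 0.0994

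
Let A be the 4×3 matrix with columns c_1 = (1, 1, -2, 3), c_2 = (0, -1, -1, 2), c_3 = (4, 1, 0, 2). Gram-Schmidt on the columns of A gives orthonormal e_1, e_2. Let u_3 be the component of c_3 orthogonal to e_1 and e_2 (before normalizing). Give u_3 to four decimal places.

u_3 = (2.9024, -0.8780, 1.4146, 0.2683)

c_1 = (1, 1, -2, 3); ‖c_1‖ = 3.8730, so e_1 = (0.2582, 0.2582, -0.5164, 0.7746).
e_1·c_2 = 0.2582·0 + 0.2582·(-1) + (-0.5164)·(-1) + 0.7746·2 = 1.8074.
u_2 = c_2 − 1.8074·e_1 = (-0.4667, -1.4667, -0.0667, 0.6000).
‖u_2‖ = 1.6533, so e_2 = (-0.2823, -0.8871, -0.0403, 0.3629).
e_1·c_3 = 0.2582·4 + 0.2582·1 + (-0.5164)·0 + 0.7746·2 = 2.8402; e_2·c_3 = (-0.2823)·4 + (-0.8871)·1 + (-0.0403)·0 + 0.3629·2 = -1.2904.
u_3 = c_3 − 2.8402·e_1 + 1.2904·e_2 = (2.9024, -0.8780, 1.4146, 0.2683).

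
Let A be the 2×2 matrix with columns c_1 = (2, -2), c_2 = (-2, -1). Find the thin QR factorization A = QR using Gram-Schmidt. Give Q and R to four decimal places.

c_1 = (2, -2); ‖c_1‖ = 2.8284, so q_1 = (0.7071, -0.7071).
q_1·c_2 = 0.7071·(-2) + (-0.7071)·(-1) = -0.7071.
u_2 = c_2 + 0.7071·q_1 = (-1.5000, -1.5000).
‖u_2‖ = 2.1213, so q_2 = (-0.7071, -0.7071).

Q = [[0.7071, -0.7071], [-0.7071, -0.7071]], R = [[2.8284, -0.7071], [0.0000, 2.1213]]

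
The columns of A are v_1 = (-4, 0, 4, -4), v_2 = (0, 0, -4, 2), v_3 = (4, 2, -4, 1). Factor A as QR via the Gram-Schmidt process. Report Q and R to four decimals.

v_1 = (-4, 0, 4, -4); ‖v_1‖ = 6.9282, so e_1 = (-0.5774, 0.0000, 0.5774, -0.5774).
e_1·v_2 = (-0.5774)·0 + 0.0000·0 + 0.5774·(-4) + (-0.5774)·2 = -3.4641.
u_2 = v_2 + 3.4641·e_1 = (-2.0000, 0.0000, -2.0000, 0.0000).
‖u_2‖ = 2.8284, so e_2 = (-0.7071, 0.0000, -0.7071, 0.0000).
e_1·v_3 = (-0.5774)·4 + 0.0000·2 + 0.5774·(-4) + (-0.5774)·1 = -5.1962; e_2·v_3 = (-0.7071)·4 + 0.0000·2 + (-0.7071)·(-4) + (0.0000)·1 = 0.0000.
u_3 = v_3 + 5.1962·e_1 + 0.0000·e_2 = (1.0000, 2.0000, -1.0000, -2.0000).
‖u_3‖ = 3.1623, so e_3 = (0.3162, 0.6325, -0.3162, -0.6325).

Q = [[-0.5774, -0.7071, 0.3162], [0.0000, 0.0000, 0.6325], [0.5774, -0.7071, -0.3162], [-0.5774, 0.0000, -0.6325]], R = [[6.9282, -3.4641, -5.1962], [0.0000, 2.8284, 0.0000], [0.0000, 0.0000, 3.1623]]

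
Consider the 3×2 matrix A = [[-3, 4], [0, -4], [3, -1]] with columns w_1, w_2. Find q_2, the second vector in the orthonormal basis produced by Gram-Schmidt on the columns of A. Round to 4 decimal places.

q_2 = (0.3313, -0.8835, 0.3313)

w_1 = (-3, 0, 3); ‖w_1‖ = 4.2426, so q_1 = (-0.7071, 0.0000, 0.7071).
q_1·w_2 = (-0.7071)·4 + 0.0000·(-4) + 0.7071·(-1) = -3.5355.
u_2 = w_2 + 3.5355·q_1 = (1.5000, -4.0000, 1.5000).
‖u_2‖ = 4.5277, so q_2 = (0.3313, -0.8835, 0.3313).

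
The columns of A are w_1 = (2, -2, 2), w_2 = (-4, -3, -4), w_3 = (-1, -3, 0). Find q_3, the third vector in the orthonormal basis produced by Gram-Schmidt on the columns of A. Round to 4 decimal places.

q_3 = (-0.7071, 0.0000, 0.7071)

w_1 = (2, -2, 2); ‖w_1‖ = 3.4641, so q_1 = (0.5774, -0.5774, 0.5774).
q_1·w_2 = 0.5774·(-4) + (-0.5774)·(-3) + 0.5774·(-4) = -2.8868.
u_2 = w_2 + 2.8868·q_1 = (-2.3333, -4.6667, -2.3333).
‖u_2‖ = 5.7155, so q_2 = (-0.4082, -0.8165, -0.4082).
q_1·w_3 = 0.5774·(-1) + (-0.5774)·(-3) + 0.5774·0 = 1.1547; q_2·w_3 = (-0.4082)·(-1) + (-0.8165)·(-3) + (-0.4082)·0 = 2.8577.
u_3 = w_3 − 1.1547·q_1 − 2.8577·q_2 = (-0.5000, 0.0000, 0.5000).
‖u_3‖ = 0.7071, so q_3 = (-0.7071, 0.0000, 0.7071).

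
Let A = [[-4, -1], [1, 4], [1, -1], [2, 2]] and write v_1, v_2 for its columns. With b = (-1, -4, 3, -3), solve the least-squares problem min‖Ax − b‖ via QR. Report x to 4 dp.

e_1 = v_1/‖v_1‖ = (-4, 1, 1, 2)/4.6904 = (-0.8528, 0.2132, 0.2132, 0.4264).
r_{12} = e_1·v_2 = 2.3452.
u_2 = v_2 − 2.3452·e_1 = (1.0000, 3.5000, -1.5000, 1.0000).
‖u_2‖ = 4.0620, so e_2 = (0.2462, 0.8616, -0.3693, 0.2462).
Qᵀb = (-0.6396, -5.5391).
Back-substitute: x_2 = -5.5391/4.0620 = -1.3636.
x_1 = (-0.6396 − 2.3452·(-1.3636))/4.6904 = 0.5455.

x = (0.5455, -1.3636)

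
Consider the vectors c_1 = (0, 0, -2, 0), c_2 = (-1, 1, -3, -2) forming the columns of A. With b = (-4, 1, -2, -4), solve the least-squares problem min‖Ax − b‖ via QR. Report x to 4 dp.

x = (-2.2500, 2.1667)

c_1 = (0, 0, -2, 0); ‖c_1‖ = 2.0000, so q_1 = (0.0000, 0.0000, -1.0000, 0.0000).
q_1·c_2 = 0.0000·(-1) + 0.0000·1 + (-1.0000)·(-3) + 0.0000·(-2) = 3.0000.
u_2 = c_2 − 3.0000·q_1 = (-1.0000, 1.0000, 0.0000, -2.0000).
‖u_2‖ = 2.4495, so q_2 = (-0.4082, 0.4082, 0.0000, -0.8165).
Qᵀb = (2.0000, 5.3072).
Back-substitute: x_2 = 5.3072/2.4495 = 2.1667.
x_1 = (2.0000 − 3.0000·2.1667)/2.0000 = -2.2500.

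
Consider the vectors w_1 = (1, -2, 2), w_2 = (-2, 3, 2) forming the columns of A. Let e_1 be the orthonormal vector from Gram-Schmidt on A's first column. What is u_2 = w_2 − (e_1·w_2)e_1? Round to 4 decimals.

w_1 = (1, -2, 2); ‖w_1‖ = 3.0000, so e_1 = (0.3333, -0.6667, 0.6667).
e_1·w_2 = 0.3333·(-2) + (-0.6667)·3 + 0.6667·2 = -1.3333.
u_2 = w_2 + 1.3333·e_1 = (-1.5556, 2.1111, 2.8889).

u_2 = (-1.5556, 2.1111, 2.8889)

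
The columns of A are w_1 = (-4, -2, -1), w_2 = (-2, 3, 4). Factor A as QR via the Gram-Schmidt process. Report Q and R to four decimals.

Q = [[-0.8729, -0.4436], [-0.4364, 0.5234], [-0.2182, 0.7275]], R = [[4.5826, -0.4364], [0.0000, 5.3675]]

w_1 = (-4, -2, -1); ‖w_1‖ = 4.5826, so q_1 = (-0.8729, -0.4364, -0.2182).
q_1·w_2 = (-0.8729)·(-2) + (-0.4364)·3 + (-0.2182)·4 = -0.4364.
u_2 = w_2 + 0.4364·q_1 = (-2.3810, 2.8095, 3.9048).
‖u_2‖ = 5.3675, so q_2 = (-0.4436, 0.5234, 0.7275).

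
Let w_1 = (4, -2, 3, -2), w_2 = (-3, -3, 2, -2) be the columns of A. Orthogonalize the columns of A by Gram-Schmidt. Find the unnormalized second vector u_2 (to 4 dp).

u_2 = (-3.4848, -2.7576, 1.6364, -1.7576)

w_1 = (4, -2, 3, -2); ‖w_1‖ = 5.7446, so q_1 = (0.6963, -0.3482, 0.5222, -0.3482).
q_1·w_2 = 0.6963·(-3) + (-0.3482)·(-3) + 0.5222·2 + (-0.3482)·(-2) = 0.6963.
u_2 = w_2 − 0.6963·q_1 = (-3.4848, -2.7576, 1.6364, -1.7576).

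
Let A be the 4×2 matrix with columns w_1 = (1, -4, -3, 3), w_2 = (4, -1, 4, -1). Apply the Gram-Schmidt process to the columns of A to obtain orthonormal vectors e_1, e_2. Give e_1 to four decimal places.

w_1 = (1, -4, -3, 3); ‖w_1‖ = 5.9161, so e_1 = (0.1690, -0.6761, -0.5071, 0.5071).

e_1 = (0.1690, -0.6761, -0.5071, 0.5071)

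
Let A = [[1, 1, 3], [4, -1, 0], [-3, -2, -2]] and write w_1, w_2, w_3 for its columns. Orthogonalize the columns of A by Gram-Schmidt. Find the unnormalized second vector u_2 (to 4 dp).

u_2 = (0.8846, -1.4615, -1.6538)

w_1 = (1, 4, -3); ‖w_1‖ = 5.0990, so q_1 = (0.1961, 0.7845, -0.5883).
q_1·w_2 = 0.1961·1 + 0.7845·(-1) + (-0.5883)·(-2) = 0.5883.
u_2 = w_2 − 0.5883·q_1 = (0.8846, -1.4615, -1.6538).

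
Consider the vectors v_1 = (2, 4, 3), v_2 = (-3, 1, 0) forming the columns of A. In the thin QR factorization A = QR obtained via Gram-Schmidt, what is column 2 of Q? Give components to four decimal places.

v_1 = (2, 4, 3); ‖v_1‖ = 5.3852, so e_1 = (0.3714, 0.7428, 0.5571).
e_1·v_2 = 0.3714·(-3) + 0.7428·1 + 0.5571·0 = -0.3714.
u_2 = v_2 + 0.3714·e_1 = (-2.8621, 1.2759, 0.2069).
‖u_2‖ = 3.1404, so e_2 = (-0.9114, 0.4063, 0.0659).

e_2 = (-0.9114, 0.4063, 0.0659)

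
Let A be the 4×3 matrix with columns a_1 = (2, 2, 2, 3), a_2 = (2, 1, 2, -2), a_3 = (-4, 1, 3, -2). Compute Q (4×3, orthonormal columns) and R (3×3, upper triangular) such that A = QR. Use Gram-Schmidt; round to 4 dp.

Q = [[0.4364, 0.4628, -0.7670], [0.4364, 0.1770, 0.2627], [0.4364, 0.4628, 0.5831], [0.6547, -0.7351, -0.0525]], R = [[4.5826, 0.8729, -1.3093], [0.0000, 3.4983, 1.1842], [0.0000, 0.0000, 5.1849]]

a_1 = (2, 2, 2, 3); ‖a_1‖ = 4.5826, so e_1 = (0.4364, 0.4364, 0.4364, 0.6547).
e_1·a_2 = 0.4364·2 + 0.4364·1 + 0.4364·2 + 0.6547·(-2) = 0.8729.
u_2 = a_2 − 0.8729·e_1 = (1.6190, 0.6190, 1.6190, -2.5714).
‖u_2‖ = 3.4983, so e_2 = (0.4628, 0.1770, 0.4628, -0.7351).
e_1·a_3 = 0.4364·(-4) + 0.4364·1 + 0.4364·3 + 0.6547·(-2) = -1.3093; e_2·a_3 = 0.4628·(-4) + 0.1770·1 + 0.4628·3 + (-0.7351)·(-2) = 1.1842.
u_3 = a_3 + 1.3093·e_1 − 1.1842·e_2 = (-3.9767, 1.3619, 3.0233, -0.2724).
‖u_3‖ = 5.1849, so e_3 = (-0.7670, 0.2627, 0.5831, -0.0525).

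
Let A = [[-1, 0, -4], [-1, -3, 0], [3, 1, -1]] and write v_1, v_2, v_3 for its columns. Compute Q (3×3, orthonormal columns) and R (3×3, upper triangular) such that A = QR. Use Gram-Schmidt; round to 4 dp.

Q = [[-0.3015, 0.2103, -0.9300], [-0.3015, -0.9463, -0.1162], [0.9045, -0.2453, -0.3487]], R = [[3.3166, 1.8091, 0.3015], [0.0000, 2.5937, -0.5958], [0.0000, 0.0000, 4.0687]]

v_1 = (-1, -1, 3); ‖v_1‖ = 3.3166, so q_1 = (-0.3015, -0.3015, 0.9045).
q_1·v_2 = (-0.3015)·0 + (-0.3015)·(-3) + 0.9045·1 = 1.8091.
u_2 = v_2 − 1.8091·q_1 = (0.5455, -2.4545, -0.6364).
‖u_2‖ = 2.5937, so q_2 = (0.2103, -0.9463, -0.2453).
q_1·v_3 = (-0.3015)·(-4) + (-0.3015)·0 + 0.9045·(-1) = 0.3015; q_2·v_3 = 0.2103·(-4) + (-0.9463)·0 + (-0.2453)·(-1) = -0.5958.
u_3 = v_3 − 0.3015·q_1 + 0.5958·q_2 = (-3.7838, -0.4730, -1.4189).
‖u_3‖ = 4.0687, so q_3 = (-0.9300, -0.1162, -0.3487).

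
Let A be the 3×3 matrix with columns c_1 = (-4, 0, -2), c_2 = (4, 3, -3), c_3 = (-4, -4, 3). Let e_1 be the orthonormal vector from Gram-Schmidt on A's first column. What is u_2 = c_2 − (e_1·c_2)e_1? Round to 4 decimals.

u_2 = (2.0000, 3.0000, -4.0000)

e_1 = c_1/‖c_1‖ = (-4, 0, -2)/4.4721 = (-0.8944, 0.0000, -0.4472).
r_{12} = e_1·c_2 = -2.2361.
u_2 = c_2 + 2.2361·e_1 = (2.0000, 3.0000, -4.0000).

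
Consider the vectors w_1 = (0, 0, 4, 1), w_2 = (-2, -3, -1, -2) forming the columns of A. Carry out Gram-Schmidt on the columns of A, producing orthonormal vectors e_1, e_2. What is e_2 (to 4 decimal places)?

e_2 = (-0.5018, -0.7528, 0.1033, -0.4133)

e_1 = w_1/‖w_1‖ = (0, 0, 4, 1)/4.1231 = (0.0000, 0.0000, 0.9701, 0.2425).
r_{12} = e_1·w_2 = -1.4552.
u_2 = w_2 + 1.4552·e_1 = (-2.0000, -3.0000, 0.4118, -1.6471).
‖u_2‖ = 3.9853, so e_2 = (-0.5018, -0.7528, 0.1033, -0.4133).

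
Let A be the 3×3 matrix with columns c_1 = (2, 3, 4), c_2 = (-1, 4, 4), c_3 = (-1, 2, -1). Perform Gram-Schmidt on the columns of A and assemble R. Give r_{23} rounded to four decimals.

c_1 = (2, 3, 4); ‖c_1‖ = 5.3852, so e_1 = (0.3714, 0.5571, 0.7428).
e_1·c_2 = 0.3714·(-1) + 0.5571·4 + 0.7428·4 = 4.8281.
u_2 = c_2 − 4.8281·e_1 = (-2.7931, 1.3103, 0.4138).
‖u_2‖ = 3.1128, so e_2 = (-0.8973, 0.4210, 0.1329).
r_{23} = e_2·c_3 = 1.6063.

r_{23} = 1.6063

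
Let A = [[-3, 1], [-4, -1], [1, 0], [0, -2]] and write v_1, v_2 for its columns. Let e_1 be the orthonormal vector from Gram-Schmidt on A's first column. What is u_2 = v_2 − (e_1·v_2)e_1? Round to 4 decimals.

e_1 = v_1/‖v_1‖ = (-3, -4, 1, 0)/5.0990 = (-0.5883, -0.7845, 0.1961, 0.0000).
r_{12} = e_1·v_2 = 0.1961.
u_2 = v_2 − 0.1961·e_1 = (1.1154, -0.8462, -0.0385, -2.0000).

u_2 = (1.1154, -0.8462, -0.0385, -2.0000)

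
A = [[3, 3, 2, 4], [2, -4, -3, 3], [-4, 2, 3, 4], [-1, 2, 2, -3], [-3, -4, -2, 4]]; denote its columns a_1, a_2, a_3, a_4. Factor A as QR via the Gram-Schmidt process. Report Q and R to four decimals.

Q = [[0.4804, 0.3965, 0.5754, 0.3677], [0.3203, -0.5948, 0.5675, -0.2533], [-0.6405, 0.3304, 0.4795, 0.2044], [-0.1601, 0.2974, 0.2527, -0.8459], [-0.4804, -0.5397, 0.2302, 0.2083]], R = [[6.2450, 0.4804, -1.2810, -1.1209], [0.0000, 6.9835, 5.2431, -1.9276], [0.0000, 0.0000, 0.9320, 6.0849], [0.0000, 0.0000, 0.0000, 4.8992]]

a_1 = (3, 2, -4, -1, -3); ‖a_1‖ = 6.2450, so e_1 = (0.4804, 0.3203, -0.6405, -0.1601, -0.4804).
e_1·a_2 = 0.4804·3 + 0.3203·(-4) + (-0.6405)·2 + (-0.1601)·2 + (-0.4804)·(-4) = 0.4804.
u_2 = a_2 − 0.4804·e_1 = (2.7692, -4.1538, 2.3077, 2.0769, -3.7692).
‖u_2‖ = 6.9835, so e_2 = (0.3965, -0.5948, 0.3304, 0.2974, -0.5397).
e_1·a_3 = 0.4804·2 + 0.3203·(-3) + (-0.6405)·3 + (-0.1601)·2 + (-0.4804)·(-2) = -1.2810; e_2·a_3 = 0.3965·2 + (-0.5948)·(-3) + 0.3304·3 + 0.2974·2 + (-0.5397)·(-2) = 5.2431.
u_3 = a_3 + 1.2810·e_1 − 5.2431·e_2 = (0.5363, 0.5289, 0.4469, 0.2355, 0.2145).
‖u_3‖ = 0.9320, so e_3 = (0.5754, 0.5675, 0.4795, 0.2527, 0.2302).
e_1·a_4 = 0.4804·4 + 0.3203·3 + (-0.6405)·4 + (-0.1601)·(-3) + (-0.4804)·4 = -1.1209; e_2·a_4 = 0.3965·4 + (-0.5948)·3 + 0.3304·4 + 0.2974·(-3) + (-0.5397)·4 = -1.9276; e_3·a_4 = 0.5754·4 + 0.5675·3 + 0.4795·4 + 0.2527·(-3) + 0.2302·4 = 6.0849.
u_4 = a_4 + 1.1209·e_1 + 1.9276·e_2 − 6.0849·e_3 = (1.8015, -1.2409, 1.0012, -4.1441, 1.0206).
‖u_4‖ = 4.8992, so e_4 = (0.3677, -0.2533, 0.2044, -0.8459, 0.2083).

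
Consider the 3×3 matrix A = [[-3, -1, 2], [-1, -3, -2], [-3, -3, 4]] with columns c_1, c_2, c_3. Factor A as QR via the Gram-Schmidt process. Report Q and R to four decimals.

Q = [[-0.6882, 0.5115, -0.5145], [-0.2294, -0.8262, -0.5145], [-0.6882, -0.2361, 0.6860]], R = [[4.3589, 3.4412, -3.6707], [0.0000, 2.6754, 1.7312], [0.0000, 0.0000, 2.7440]]

c_1 = (-3, -1, -3); ‖c_1‖ = 4.3589, so q_1 = (-0.6882, -0.2294, -0.6882).
q_1·c_2 = (-0.6882)·(-1) + (-0.2294)·(-3) + (-0.6882)·(-3) = 3.4412.
u_2 = c_2 − 3.4412·q_1 = (1.3684, -2.2105, -0.6316).
‖u_2‖ = 2.6754, so q_2 = (0.5115, -0.8262, -0.2361).
q_1·c_3 = (-0.6882)·2 + (-0.2294)·(-2) + (-0.6882)·4 = -3.6707; q_2·c_3 = 0.5115·2 + (-0.8262)·(-2) + (-0.2361)·4 = 1.7312.
u_3 = c_3 + 3.6707·q_1 − 1.7312·q_2 = (-1.4118, -1.4118, 1.8824).
‖u_3‖ = 2.7440, so q_3 = (-0.5145, -0.5145, 0.6860).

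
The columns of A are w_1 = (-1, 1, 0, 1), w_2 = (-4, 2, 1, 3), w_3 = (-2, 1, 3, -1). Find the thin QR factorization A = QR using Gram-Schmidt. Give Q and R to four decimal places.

w_1 = (-1, 1, 0, 1); ‖w_1‖ = 1.7321, so q_1 = (-0.5774, 0.5774, 0.0000, 0.5774).
q_1·w_2 = (-0.5774)·(-4) + 0.5774·2 + 0.0000·1 + 0.5774·3 = 5.1962.
u_2 = w_2 − 5.1962·q_1 = (-1.0000, -1.0000, 1.0000, 0.0000).
‖u_2‖ = 1.7321, so q_2 = (-0.5774, -0.5774, 0.5774, 0.0000).
q_1·w_3 = (-0.5774)·(-2) + 0.5774·1 + 0.0000·3 + 0.5774·(-1) = 1.1547; q_2·w_3 = (-0.5774)·(-2) + (-0.5774)·1 + 0.5774·3 + (0.0000)·(-1) = 2.3094.
u_3 = w_3 − 1.1547·q_1 − 2.3094·q_2 = (0.0000, 1.6667, 1.6667, -1.6667).
‖u_3‖ = 2.8868, so q_3 = (0.0000, 0.5774, 0.5774, -0.5774).

Q = [[-0.5774, -0.5774, 0.0000], [0.5774, -0.5774, 0.5774], [0.0000, 0.5774, 0.5774], [0.5774, 0.0000, -0.5774]], R = [[1.7321, 5.1962, 1.1547], [0.0000, 1.7321, 2.3094], [0.0000, 0.0000, 2.8868]]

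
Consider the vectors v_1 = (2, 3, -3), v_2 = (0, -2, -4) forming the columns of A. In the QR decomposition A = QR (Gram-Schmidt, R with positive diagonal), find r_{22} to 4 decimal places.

e_1 = v_1/‖v_1‖ = (2, 3, -3)/4.6904 = (0.4264, 0.6396, -0.6396).
r_{12} = e_1·v_2 = 1.2792.
u_2 = v_2 − 1.2792·e_1 = (-0.5455, -2.8182, -3.1818).
r_{22} = ‖u_2‖ = 4.2853.

r_{22} = 4.2853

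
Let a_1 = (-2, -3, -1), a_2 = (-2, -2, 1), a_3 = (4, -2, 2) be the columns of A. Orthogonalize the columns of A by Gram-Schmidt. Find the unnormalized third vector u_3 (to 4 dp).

a_1 = (-2, -3, -1); ‖a_1‖ = 3.7417, so e_1 = (-0.5345, -0.8018, -0.2673).
e_1·a_2 = (-0.5345)·(-2) + (-0.8018)·(-2) + (-0.2673)·1 = 2.4054.
u_2 = a_2 − 2.4054·e_1 = (-0.7143, -0.0714, 1.6429).
‖u_2‖ = 1.7928, so e_2 = (-0.3984, -0.0398, 0.9163).
e_1·a_3 = (-0.5345)·4 + (-0.8018)·(-2) + (-0.2673)·2 = -1.0690; e_2·a_3 = (-0.3984)·4 + (-0.0398)·(-2) + 0.9163·2 = 0.3187.
u_3 = a_3 + 1.0690·e_1 − 0.3187·e_2 = (3.5556, -2.8444, 1.4222).

u_3 = (3.5556, -2.8444, 1.4222)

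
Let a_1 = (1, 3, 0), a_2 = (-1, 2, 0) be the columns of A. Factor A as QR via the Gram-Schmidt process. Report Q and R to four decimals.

Q = [[0.3162, -0.9487], [0.9487, 0.3162], [0.0000, 0.0000]], R = [[3.1623, 1.5811], [0.0000, 1.5811]]

a_1 = (1, 3, 0); ‖a_1‖ = 3.1623, so q_1 = (0.3162, 0.9487, 0.0000).
q_1·a_2 = 0.3162·(-1) + 0.9487·2 + 0.0000·0 = 1.5811.
u_2 = a_2 − 1.5811·q_1 = (-1.5000, 0.5000, 0.0000).
‖u_2‖ = 1.5811, so q_2 = (-0.9487, 0.3162, 0.0000).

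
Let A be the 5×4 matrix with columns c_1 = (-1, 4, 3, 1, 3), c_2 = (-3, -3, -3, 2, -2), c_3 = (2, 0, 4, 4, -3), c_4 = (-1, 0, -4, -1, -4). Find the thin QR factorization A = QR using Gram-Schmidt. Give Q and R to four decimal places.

e_1 = c_1/‖c_1‖ = (-1, 4, 3, 1, 3)/6.0000 = (-0.1667, 0.6667, 0.5000, 0.1667, 0.5000).
r_{12} = e_1·c_2 = -3.6667.
u_2 = c_2 + 3.6667·e_1 = (-3.6111, -0.5556, -1.1667, 2.6111, -0.1667).
‖u_2‖ = 4.6428, so e_2 = (-0.7778, -0.1197, -0.2513, 0.5624, -0.0359).
r_{13} = e_1·c_3 = 0.8333; r_{23} = e_2·c_3 = -0.2034.
u_3 = c_3 − 0.8333·e_1 + 0.2034·e_2 = (1.9807, -0.5799, 3.5322, 3.9755, -3.4240).
‖u_3‖ = 6.6531, so e_3 = (0.2977, -0.0872, 0.5309, 0.5975, -0.5146).
r_{14} = e_1·c_4 = -4.0000; r_{24} = e_2·c_4 = 1.3641; r_{34} = e_3·c_4 = -0.9603.
u_4 = c_4 + 4.0000·e_1 − 1.3641·e_2 + 0.9603·e_3 = (-0.3198, 2.7462, -1.1474, -0.5267, -2.4453).
‖u_4‖ = 3.9009, so e_4 = (-0.0820, 0.7040, -0.2941, -0.1350, -0.6268).

Q = [[-0.1667, -0.7778, 0.2977, -0.0820], [0.6667, -0.1197, -0.0872, 0.7040], [0.5000, -0.2513, 0.5309, -0.2941], [0.1667, 0.5624, 0.5975, -0.1350], [0.5000, -0.0359, -0.5146, -0.6268]], R = [[6.0000, -3.6667, 0.8333, -4.0000], [0.0000, 4.6428, -0.2034, 1.3641], [0.0000, 0.0000, 6.6531, -0.9603], [0.0000, 0.0000, 0.0000, 3.9009]]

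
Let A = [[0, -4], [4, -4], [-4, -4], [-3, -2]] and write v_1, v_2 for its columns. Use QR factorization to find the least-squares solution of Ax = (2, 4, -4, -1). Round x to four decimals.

v_1 = (0, 4, -4, -3); ‖v_1‖ = 6.4031, so q_1 = (0.0000, 0.6247, -0.6247, -0.4685).
q_1·v_2 = 0.0000·(-4) + 0.6247·(-4) + (-0.6247)·(-4) + (-0.4685)·(-2) = 0.9370.
u_2 = v_2 − 0.9370·q_1 = (-4.0000, -4.5854, -3.4146, -1.5610).
‖u_2‖ = 7.1500, so q_2 = (-0.5594, -0.6413, -0.4776, -0.2183).
Qᵀb = (5.4661, -1.5555).
Back-substitute: x_2 = -1.5555/7.1500 = -0.2176.
x_1 = (5.4661 − 0.9370·(-0.2176))/6.4031 = 0.8855.

x = (0.8855, -0.2176)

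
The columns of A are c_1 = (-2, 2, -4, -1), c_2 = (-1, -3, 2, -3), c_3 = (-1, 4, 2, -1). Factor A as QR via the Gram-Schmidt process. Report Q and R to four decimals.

Q = [[-0.4000, -0.3869, -0.2202], [0.4000, -0.5129, 0.7433], [-0.8000, 0.1260, 0.5565], [-0.2000, -0.7559, -0.2989]], R = [[5.0000, -1.8000, 0.6000], [0.0000, 4.4452, -0.6569], [0.0000, 0.0000, 4.6053]]

c_1 = (-2, 2, -4, -1); ‖c_1‖ = 5.0000, so q_1 = (-0.4000, 0.4000, -0.8000, -0.2000).
q_1·c_2 = (-0.4000)·(-1) + 0.4000·(-3) + (-0.8000)·2 + (-0.2000)·(-3) = -1.8000.
u_2 = c_2 + 1.8000·q_1 = (-1.7200, -2.2800, 0.5600, -3.3600).
‖u_2‖ = 4.4452, so q_2 = (-0.3869, -0.5129, 0.1260, -0.7559).
q_1·c_3 = (-0.4000)·(-1) + 0.4000·4 + (-0.8000)·2 + (-0.2000)·(-1) = 0.6000; q_2·c_3 = (-0.3869)·(-1) + (-0.5129)·4 + 0.1260·2 + (-0.7559)·(-1) = -0.6569.
u_3 = c_3 − 0.6000·q_1 + 0.6569·q_2 = (-1.0142, 3.4231, 2.5628, -1.3765).
‖u_3‖ = 4.6053, so q_3 = (-0.2202, 0.7433, 0.5565, -0.2989).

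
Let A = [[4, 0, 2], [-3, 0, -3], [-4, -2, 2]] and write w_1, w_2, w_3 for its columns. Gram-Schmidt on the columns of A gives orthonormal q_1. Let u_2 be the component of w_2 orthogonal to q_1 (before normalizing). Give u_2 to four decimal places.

q_1 = w_1/‖w_1‖ = (4, -3, -4)/6.4031 = (0.6247, -0.4685, -0.6247).
r_{12} = q_1·w_2 = 1.2494.
u_2 = w_2 − 1.2494·q_1 = (-0.7805, 0.5854, -1.2195).

u_2 = (-0.7805, 0.5854, -1.2195)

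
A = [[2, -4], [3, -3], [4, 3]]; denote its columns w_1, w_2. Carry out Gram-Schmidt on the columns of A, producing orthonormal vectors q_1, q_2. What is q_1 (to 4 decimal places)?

w_1 = (2, 3, 4); ‖w_1‖ = 5.3852, so q_1 = (0.3714, 0.5571, 0.7428).

q_1 = (0.3714, 0.5571, 0.7428)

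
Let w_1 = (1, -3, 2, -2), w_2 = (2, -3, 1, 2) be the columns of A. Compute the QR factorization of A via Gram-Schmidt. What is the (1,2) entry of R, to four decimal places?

q_1 = w_1/‖w_1‖ = (1, -3, 2, -2)/4.2426 = (0.2357, -0.7071, 0.4714, -0.4714).
r_{12} = q_1·w_2 = 2.1213.

r_{12} = 2.1213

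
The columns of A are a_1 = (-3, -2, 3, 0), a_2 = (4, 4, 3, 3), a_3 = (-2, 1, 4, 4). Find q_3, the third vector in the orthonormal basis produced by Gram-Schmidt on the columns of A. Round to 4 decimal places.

q_3 = (-0.4999, 0.2037, -0.3641, 0.7590)

a_1 = (-3, -2, 3, 0); ‖a_1‖ = 4.6904, so q_1 = (-0.6396, -0.4264, 0.6396, 0.0000).
q_1·a_2 = (-0.6396)·4 + (-0.4264)·4 + 0.6396·3 + 0.0000·3 = -2.3452.
u_2 = a_2 + 2.3452·q_1 = (2.5000, 3.0000, 4.5000, 3.0000).
‖u_2‖ = 6.6708, so q_2 = (0.3748, 0.4497, 0.6746, 0.4497).
q_1·a_3 = (-0.6396)·(-2) + (-0.4264)·1 + 0.6396·4 + 0.0000·4 = 3.4112; q_2·a_3 = 0.3748·(-2) + 0.4497·1 + 0.6746·4 + 0.4497·4 = 4.1974.
u_3 = a_3 − 3.4112·q_1 − 4.1974·q_2 = (-1.3912, 0.5669, -1.0133, 2.1124).
‖u_3‖ = 2.7831, so q_3 = (-0.4999, 0.2037, -0.3641, 0.7590).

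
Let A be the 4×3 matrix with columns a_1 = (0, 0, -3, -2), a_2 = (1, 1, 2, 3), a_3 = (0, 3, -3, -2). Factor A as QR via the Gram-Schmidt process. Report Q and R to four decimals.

Q = [[0.0000, 0.5049, -0.2953], [0.0000, 0.5049, 0.8632], [-0.8321, -0.3884, 0.2272], [-0.5547, 0.5826, -0.3407]], R = [[3.6056, -3.3282, 3.6056], [0.0000, 1.9807, 1.5146], [0.0000, 0.0000, 2.5896]]

q_1 = a_1/‖a_1‖ = (0, 0, -3, -2)/3.6056 = (0.0000, 0.0000, -0.8321, -0.5547).
r_{12} = q_1·a_2 = -3.3282.
u_2 = a_2 + 3.3282·q_1 = (1.0000, 1.0000, -0.7692, 1.1538).
‖u_2‖ = 1.9807, so q_2 = (0.5049, 0.5049, -0.3884, 0.5826).
r_{13} = q_1·a_3 = 3.6056; r_{23} = q_2·a_3 = 1.5146.
u_3 = a_3 − 3.6056·q_1 − 1.5146·q_2 = (-0.7647, 2.2353, 0.5882, -0.8824).
‖u_3‖ = 2.5896, so q_3 = (-0.2953, 0.8632, 0.2272, -0.3407).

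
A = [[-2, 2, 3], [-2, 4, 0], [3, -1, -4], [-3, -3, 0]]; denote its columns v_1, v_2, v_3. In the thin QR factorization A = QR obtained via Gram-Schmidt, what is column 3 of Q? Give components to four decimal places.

q_1 = v_1/‖v_1‖ = (-2, -2, 3, -3)/5.0990 = (-0.3922, -0.3922, 0.5883, -0.5883).
r_{12} = q_1·v_2 = -1.1767.
u_2 = v_2 + 1.1767·q_1 = (1.5385, 3.5385, -0.3077, -3.6923).
‖u_2‖ = 5.3493, so q_2 = (0.2876, 0.6615, -0.0575, -0.6902).
r_{13} = q_1·v_3 = -3.5301; r_{23} = q_2·v_3 = 1.0929.
u_3 = v_3 + 3.5301·q_1 − 1.0929·q_2 = (1.3011, -2.1075, -1.8602, -1.3226).
‖u_3‖ = 3.3681, so q_3 = (0.3863, -0.6257, -0.5523, -0.3927).

q_3 = (0.3863, -0.6257, -0.5523, -0.3927)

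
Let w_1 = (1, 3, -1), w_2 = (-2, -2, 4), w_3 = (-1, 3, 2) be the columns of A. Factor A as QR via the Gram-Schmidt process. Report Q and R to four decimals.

Q = [[0.3015, -0.2752, -0.9129], [0.9045, 0.3853, 0.1826], [-0.3015, 0.8808, -0.3651]], R = [[3.3166, -3.6181, 1.8091], [0.0000, 3.3029, 3.1928], [0.0000, 0.0000, 0.7303]]

w_1 = (1, 3, -1); ‖w_1‖ = 3.3166, so e_1 = (0.3015, 0.9045, -0.3015).
e_1·w_2 = 0.3015·(-2) + 0.9045·(-2) + (-0.3015)·4 = -3.6181.
u_2 = w_2 + 3.6181·e_1 = (-0.9091, 1.2727, 2.9091).
‖u_2‖ = 3.3029, so e_2 = (-0.2752, 0.3853, 0.8808).
e_1·w_3 = 0.3015·(-1) + 0.9045·3 + (-0.3015)·2 = 1.8091; e_2·w_3 = (-0.2752)·(-1) + 0.3853·3 + 0.8808·2 = 3.1928.
u_3 = w_3 − 1.8091·e_1 − 3.1928·e_2 = (-0.6667, 0.1333, -0.2667).
‖u_3‖ = 0.7303, so e_3 = (-0.9129, 0.1826, -0.3651).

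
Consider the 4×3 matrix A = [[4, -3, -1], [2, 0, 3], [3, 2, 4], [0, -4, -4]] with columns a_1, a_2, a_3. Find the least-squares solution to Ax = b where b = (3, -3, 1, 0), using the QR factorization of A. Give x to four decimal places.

x = (1.8518, 2.2262, -2.2389)

a_1 = (4, 2, 3, 0); ‖a_1‖ = 5.3852, so q_1 = (0.7428, 0.3714, 0.5571, 0.0000).
q_1·a_2 = 0.7428·(-3) + 0.3714·0 + 0.5571·2 + 0.0000·(-4) = -1.1142.
u_2 = a_2 + 1.1142·q_1 = (-2.1724, 0.4138, 2.6207, -4.0000).
‖u_2‖ = 5.2686, so q_2 = (-0.4123, 0.0785, 0.4974, -0.7592).
q_1·a_3 = 0.7428·(-1) + 0.3714·3 + 0.5571·4 + 0.0000·(-4) = 2.5997; q_2·a_3 = (-0.4123)·(-1) + 0.0785·3 + 0.4974·4 + (-0.7592)·(-4) = 5.6744.
u_3 = a_3 − 2.5997·q_1 − 5.6744·q_2 = (-0.5913, 1.5888, -0.2708, 0.3081).
‖u_3‖ = 1.7442, so q_3 = (-0.3390, 0.9109, -0.1553, 0.1766).
Qᵀb = (1.6713, -0.9752, -3.9050).
Back-substitute: x_3 = -3.9050/1.7442 = -2.2389.
x_2 = (-0.9752 − 5.6744·(-2.2389))/5.2686 = 2.2262.
x_1 = (1.6713 + 1.1142·2.2262 − 2.5997·(-2.2389))/5.3852 = 1.8518.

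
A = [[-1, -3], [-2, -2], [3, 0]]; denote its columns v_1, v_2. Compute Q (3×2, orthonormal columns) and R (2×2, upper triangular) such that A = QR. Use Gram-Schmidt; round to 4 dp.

Q = [[-0.2673, -0.8111], [-0.5345, -0.3244], [0.8018, -0.4867]], R = [[3.7417, 1.8708], [0.0000, 3.0822]]

e_1 = v_1/‖v_1‖ = (-1, -2, 3)/3.7417 = (-0.2673, -0.5345, 0.8018).
r_{12} = e_1·v_2 = 1.8708.
u_2 = v_2 − 1.8708·e_1 = (-2.5000, -1.0000, -1.5000).
‖u_2‖ = 3.0822, so e_2 = (-0.8111, -0.3244, -0.4867).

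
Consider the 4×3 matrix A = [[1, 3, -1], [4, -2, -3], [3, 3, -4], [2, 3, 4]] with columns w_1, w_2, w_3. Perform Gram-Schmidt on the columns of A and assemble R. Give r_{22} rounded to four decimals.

q_1 = w_1/‖w_1‖ = (1, 4, 3, 2)/5.4772 = (0.1826, 0.7303, 0.5477, 0.3651).
r_{12} = q_1·w_2 = 1.8257.
u_2 = w_2 − 1.8257·q_1 = (2.6667, -3.3333, 2.0000, 2.3333).
r_{22} = ‖u_2‖ = 5.2599.

r_{22} = 5.2599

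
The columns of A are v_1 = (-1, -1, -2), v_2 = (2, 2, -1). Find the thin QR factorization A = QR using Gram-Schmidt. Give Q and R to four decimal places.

Q = [[-0.4082, 0.5774], [-0.4082, 0.5774], [-0.8165, -0.5774]], R = [[2.4495, -0.8165], [0.0000, 2.8868]]

e_1 = v_1/‖v_1‖ = (-1, -1, -2)/2.4495 = (-0.4082, -0.4082, -0.8165).
r_{12} = e_1·v_2 = -0.8165.
u_2 = v_2 + 0.8165·e_1 = (1.6667, 1.6667, -1.6667).
‖u_2‖ = 2.8868, so e_2 = (0.5774, 0.5774, -0.5774).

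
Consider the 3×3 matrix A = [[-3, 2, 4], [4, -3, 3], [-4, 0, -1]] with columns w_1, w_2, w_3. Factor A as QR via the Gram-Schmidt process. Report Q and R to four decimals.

Q = [[-0.4685, 0.3025, 0.8301], [0.6247, -0.5509, 0.5534], [-0.6247, -0.7778, -0.0692]], R = [[6.4031, -2.8111, 0.6247], [0.0000, 2.2578, 0.3349], [0.0000, 0.0000, 5.0495]]

w_1 = (-3, 4, -4); ‖w_1‖ = 6.4031, so e_1 = (-0.4685, 0.6247, -0.6247).
e_1·w_2 = (-0.4685)·2 + 0.6247·(-3) + (-0.6247)·0 = -2.8111.
u_2 = w_2 + 2.8111·e_1 = (0.6829, -1.2439, -1.7561).
‖u_2‖ = 2.2578, so e_2 = (0.3025, -0.5509, -0.7778).
e_1·w_3 = (-0.4685)·4 + 0.6247·3 + (-0.6247)·(-1) = 0.6247; e_2·w_3 = 0.3025·4 + (-0.5509)·3 + (-0.7778)·(-1) = 0.3349.
u_3 = w_3 − 0.6247·e_1 − 0.3349·e_2 = (4.1914, 2.7943, -0.3493).
‖u_3‖ = 5.0495, so e_3 = (0.8301, 0.5534, -0.0692).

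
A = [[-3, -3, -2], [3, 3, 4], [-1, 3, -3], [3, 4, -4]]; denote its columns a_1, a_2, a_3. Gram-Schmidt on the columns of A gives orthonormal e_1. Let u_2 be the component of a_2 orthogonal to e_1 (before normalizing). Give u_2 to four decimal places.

a_1 = (-3, 3, -1, 3); ‖a_1‖ = 5.2915, so e_1 = (-0.5669, 0.5669, -0.1890, 0.5669).
e_1·a_2 = (-0.5669)·(-3) + 0.5669·3 + (-0.1890)·3 + 0.5669·4 = 5.1025.
u_2 = a_2 − 5.1025·e_1 = (-0.1071, 0.1071, 3.9643, 1.1071).

u_2 = (-0.1071, 0.1071, 3.9643, 1.1071)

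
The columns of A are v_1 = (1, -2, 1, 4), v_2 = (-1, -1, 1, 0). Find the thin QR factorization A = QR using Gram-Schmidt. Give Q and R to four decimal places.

v_1 = (1, -2, 1, 4); ‖v_1‖ = 4.6904, so e_1 = (0.2132, -0.4264, 0.2132, 0.8528).
e_1·v_2 = 0.2132·(-1) + (-0.4264)·(-1) + 0.2132·1 + 0.8528·0 = 0.4264.
u_2 = v_2 − 0.4264·e_1 = (-1.0909, -0.8182, 0.9091, -0.3636).
‖u_2‖ = 1.6787, so e_2 = (-0.6498, -0.4874, 0.5415, -0.2166).

Q = [[0.2132, -0.6498], [-0.4264, -0.4874], [0.2132, 0.5415], [0.8528, -0.2166]], R = [[4.6904, 0.4264], [0.0000, 1.6787]]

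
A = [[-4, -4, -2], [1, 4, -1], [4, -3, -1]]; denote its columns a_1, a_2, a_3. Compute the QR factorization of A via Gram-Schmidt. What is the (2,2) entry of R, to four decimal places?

r_{22} = 6.2498

a_1 = (-4, 1, 4); ‖a_1‖ = 5.7446, so q_1 = (-0.6963, 0.1741, 0.6963).
q_1·a_2 = (-0.6963)·(-4) + 0.1741·4 + 0.6963·(-3) = 1.3926.
u_2 = a_2 − 1.3926·q_1 = (-3.0303, 3.7576, -3.9697).
r_{22} = ‖u_2‖ = 6.2498.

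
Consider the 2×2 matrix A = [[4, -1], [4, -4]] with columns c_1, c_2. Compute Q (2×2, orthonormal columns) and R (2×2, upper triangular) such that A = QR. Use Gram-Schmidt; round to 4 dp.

c_1 = (4, 4); ‖c_1‖ = 5.6569, so e_1 = (0.7071, 0.7071).
e_1·c_2 = 0.7071·(-1) + 0.7071·(-4) = -3.5355.
u_2 = c_2 + 3.5355·e_1 = (1.5000, -1.5000).
‖u_2‖ = 2.1213, so e_2 = (0.7071, -0.7071).

Q = [[0.7071, 0.7071], [0.7071, -0.7071]], R = [[5.6569, -3.5355], [0.0000, 2.1213]]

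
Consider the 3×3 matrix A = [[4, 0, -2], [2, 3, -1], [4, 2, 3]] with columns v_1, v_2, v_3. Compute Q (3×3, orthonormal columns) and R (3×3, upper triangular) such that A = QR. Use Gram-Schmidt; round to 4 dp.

e_1 = v_1/‖v_1‖ = (4, 2, 4)/6.0000 = (0.6667, 0.3333, 0.6667).
r_{12} = e_1·v_2 = 2.3333.
u_2 = v_2 − 2.3333·e_1 = (-1.5556, 2.2222, 0.4444).
‖u_2‖ = 2.7487, so e_2 = (-0.5659, 0.8085, 0.1617).
r_{13} = e_1·v_3 = 0.3333; r_{23} = e_2·v_3 = 0.8085.
u_3 = v_3 − 0.3333·e_1 − 0.8085·e_2 = (-1.7647, -1.7647, 2.6471).
‖u_3‖ = 3.6380, so e_3 = (-0.4851, -0.4851, 0.7276).

Q = [[0.6667, -0.5659, -0.4851], [0.3333, 0.8085, -0.4851], [0.6667, 0.1617, 0.7276]], R = [[6.0000, 2.3333, 0.3333], [0.0000, 2.7487, 0.8085], [0.0000, 0.0000, 3.6380]]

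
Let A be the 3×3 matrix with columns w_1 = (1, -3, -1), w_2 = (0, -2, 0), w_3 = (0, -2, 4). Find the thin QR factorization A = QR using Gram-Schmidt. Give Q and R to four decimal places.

w_1 = (1, -3, -1); ‖w_1‖ = 3.3166, so q_1 = (0.3015, -0.9045, -0.3015).
q_1·w_2 = 0.3015·0 + (-0.9045)·(-2) + (-0.3015)·0 = 1.8091.
u_2 = w_2 − 1.8091·q_1 = (-0.5455, -0.3636, 0.5455).
‖u_2‖ = 0.8528, so q_2 = (-0.6396, -0.4264, 0.6396).
q_1·w_3 = 0.3015·0 + (-0.9045)·(-2) + (-0.3015)·4 = 0.6030; q_2·w_3 = (-0.6396)·0 + (-0.4264)·(-2) + 0.6396·4 = 3.4112.
u_3 = w_3 − 0.6030·q_1 − 3.4112·q_2 = (2.0000, 0.0000, 2.0000).
‖u_3‖ = 2.8284, so q_3 = (0.7071, 0.0000, 0.7071).

Q = [[0.3015, -0.6396, 0.7071], [-0.9045, -0.4264, 0.0000], [-0.3015, 0.6396, 0.7071]], R = [[3.3166, 1.8091, 0.6030], [0.0000, 0.8528, 3.4112], [0.0000, 0.0000, 2.8284]]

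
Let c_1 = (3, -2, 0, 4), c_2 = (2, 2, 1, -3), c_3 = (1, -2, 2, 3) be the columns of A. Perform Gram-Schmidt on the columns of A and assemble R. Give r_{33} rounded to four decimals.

r_{33} = 2.2671

c_1 = (3, -2, 0, 4); ‖c_1‖ = 5.3852, so e_1 = (0.5571, -0.3714, 0.0000, 0.7428).
e_1·c_2 = 0.5571·2 + (-0.3714)·2 + 0.0000·1 + 0.7428·(-3) = -1.8570.
u_2 = c_2 + 1.8570·e_1 = (3.0345, 1.3103, 1.0000, -1.6207).
‖u_2‖ = 3.8147, so e_2 = (0.7955, 0.3435, 0.2621, -0.4249).
e_1·c_3 = 0.5571·1 + (-0.3714)·(-2) + 0.0000·2 + 0.7428·3 = 3.5282; e_2·c_3 = 0.7955·1 + 0.3435·(-2) + 0.2621·2 + (-0.4249)·3 = -0.6418.
u_3 = c_3 − 3.5282·e_1 + 0.6418·e_2 = (-0.4550, -0.4692, 2.1682, 0.1066).
r_{33} = ‖u_3‖ = 2.2671.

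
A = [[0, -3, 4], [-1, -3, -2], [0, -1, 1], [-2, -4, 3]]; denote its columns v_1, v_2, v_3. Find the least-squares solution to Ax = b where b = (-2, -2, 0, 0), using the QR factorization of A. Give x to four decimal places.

x = (-1.5038, 0.9666, 0.2783)

q_1 = v_1/‖v_1‖ = (0, -1, 0, -2)/2.2361 = (0.0000, -0.4472, 0.0000, -0.8944).
r_{12} = q_1·v_2 = 4.9193.
u_2 = v_2 − 4.9193·q_1 = (-3.0000, -0.8000, -1.0000, 0.4000).
‖u_2‖ = 3.2863, so q_2 = (-0.9129, -0.2434, -0.3043, 0.1217).
r_{13} = q_1·v_3 = -1.7889; r_{23} = q_2·v_3 = -3.1038.
u_3 = v_3 + 1.7889·q_1 + 3.1038·q_2 = (1.1667, -3.5556, 0.0556, 1.7778).
‖u_3‖ = 4.1433, so q_3 = (0.2816, -0.8582, 0.0134, 0.4291).
Qᵀb = (0.8944, 2.3126, 1.1531).
Back-substitute: x_3 = 1.1531/4.1433 = 0.2783.
x_2 = (2.3126 + 3.1038·0.2783)/3.2863 = 0.9666.
x_1 = (0.8944 − 4.9193·0.9666 + 1.7889·0.2783)/2.2361 = -1.5038.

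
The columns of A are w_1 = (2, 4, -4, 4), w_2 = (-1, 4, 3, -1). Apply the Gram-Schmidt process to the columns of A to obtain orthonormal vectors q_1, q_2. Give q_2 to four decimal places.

w_1 = (2, 4, -4, 4); ‖w_1‖ = 7.2111, so q_1 = (0.2774, 0.5547, -0.5547, 0.5547).
q_1·w_2 = 0.2774·(-1) + 0.5547·4 + (-0.5547)·3 + 0.5547·(-1) = -0.2774.
u_2 = w_2 + 0.2774·q_1 = (-0.9231, 4.1538, 2.8462, -0.8462).
‖u_2‖ = 5.1887, so q_2 = (-0.1779, 0.8005, 0.5485, -0.1631).

q_2 = (-0.1779, 0.8005, 0.5485, -0.1631)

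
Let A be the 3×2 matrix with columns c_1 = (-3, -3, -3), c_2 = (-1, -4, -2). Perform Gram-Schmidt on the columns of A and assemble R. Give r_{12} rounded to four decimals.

e_1 = c_1/‖c_1‖ = (-3, -3, -3)/5.1962 = (-0.5774, -0.5774, -0.5774).
r_{12} = e_1·c_2 = 4.0415.

r_{12} = 4.0415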